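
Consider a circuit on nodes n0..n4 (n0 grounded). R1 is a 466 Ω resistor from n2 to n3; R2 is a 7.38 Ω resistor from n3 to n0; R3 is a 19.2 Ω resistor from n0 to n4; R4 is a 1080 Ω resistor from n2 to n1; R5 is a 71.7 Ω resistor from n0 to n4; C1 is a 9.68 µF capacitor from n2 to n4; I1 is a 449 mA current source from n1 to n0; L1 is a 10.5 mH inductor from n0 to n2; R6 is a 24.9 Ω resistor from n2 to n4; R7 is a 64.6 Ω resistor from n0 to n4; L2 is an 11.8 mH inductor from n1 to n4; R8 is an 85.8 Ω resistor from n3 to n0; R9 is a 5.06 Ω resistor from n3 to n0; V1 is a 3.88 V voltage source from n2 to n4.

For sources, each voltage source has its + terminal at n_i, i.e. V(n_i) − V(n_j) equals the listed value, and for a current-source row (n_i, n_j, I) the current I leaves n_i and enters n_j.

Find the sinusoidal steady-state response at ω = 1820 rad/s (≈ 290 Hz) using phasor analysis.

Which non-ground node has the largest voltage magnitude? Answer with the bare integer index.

MNA unknowns: 4 node voltages V₁..V_4 plus 1 source current (V1)
R1: Y=0.002146+0.000j on G[2,3]
R2: Y=0.1355+0.000j on G[3,0]
R3: Y=0.05208+0.000j on G[0,4]
R4: Y=0.0009259+0.000j on G[2,1]
R5: Y=0.01395+0.000j on G[0,4]
C1: Y=0.000+0.01762j on G[2,4]
I1: z[1]−=0.449, z[0]+=0.449
L1: Y=0.000-0.05233j on G[0,2]
R6: Y=0.04016+0.000j on G[2,4]
R7: Y=0.01548+0.000j on G[0,4]
L2: Y=0.000-0.04656j on G[1,4]
R8: Y=0.01166+0.000j on G[3,0]
R9: Y=0.1976+0.000j on G[3,0]
V1: row V2−V4=3.88, i_V1 at 2,4
solve → V1=-5.211-10.28j, V2=-1.141-0.7136j, V3=-0.007055-0.004414j, V4=-5.021-0.7136j
aux → i_V1=-0.1198-0.1354j

1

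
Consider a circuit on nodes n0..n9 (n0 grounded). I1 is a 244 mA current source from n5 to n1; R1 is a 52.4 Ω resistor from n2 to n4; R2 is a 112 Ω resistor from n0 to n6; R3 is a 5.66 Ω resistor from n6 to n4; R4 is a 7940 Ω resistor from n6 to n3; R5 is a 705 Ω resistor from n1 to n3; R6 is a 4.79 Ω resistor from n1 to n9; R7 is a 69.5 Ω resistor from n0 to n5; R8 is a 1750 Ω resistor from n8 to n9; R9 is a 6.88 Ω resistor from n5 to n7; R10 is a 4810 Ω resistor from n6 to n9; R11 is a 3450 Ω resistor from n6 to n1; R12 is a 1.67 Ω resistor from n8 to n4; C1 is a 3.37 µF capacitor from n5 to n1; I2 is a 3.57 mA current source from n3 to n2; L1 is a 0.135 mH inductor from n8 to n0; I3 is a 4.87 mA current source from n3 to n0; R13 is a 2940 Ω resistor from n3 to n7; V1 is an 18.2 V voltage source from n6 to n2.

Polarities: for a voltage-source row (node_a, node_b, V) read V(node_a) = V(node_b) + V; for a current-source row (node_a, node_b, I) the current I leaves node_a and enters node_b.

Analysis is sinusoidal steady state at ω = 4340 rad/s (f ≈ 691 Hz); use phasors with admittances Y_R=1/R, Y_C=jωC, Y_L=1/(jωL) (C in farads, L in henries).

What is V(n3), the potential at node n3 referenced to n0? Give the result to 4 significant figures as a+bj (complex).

-3.770-11.09j V

MNA unknowns: 9 node voltages V₁..V_9 plus 1 source current (V1)
I1: z[5]−=0.244, z[1]+=0.244
R1: Y=0.01908+0.000j on G[2,4]
R2: Y=0.008929+0.000j on G[0,6]
R3: Y=0.1767+0.000j on G[6,4]
R4: Y=0.0001259+0.000j on G[6,3]
R5: Y=0.001418+0.000j on G[1,3]
R6: Y=0.2088+0.000j on G[1,9]
R7: Y=0.01439+0.000j on G[0,5]
R8: Y=0.0005714+0.000j on G[8,9]
R9: Y=0.1453+0.000j on G[5,7]
R10: Y=0.0002079+0.000j on G[6,9]
R11: Y=0.0002899+0.000j on G[6,1]
R12: Y=0.5988+0.000j on G[8,4]
C1: Y=0.000+0.01463j on G[5,1]
I2: z[3]−=0.00357, z[2]+=0.00357
L1: Y=0.000-1.707j on G[8,0]
I3: z[3]−=0.00487, z[0]+=0.00487
R13: Y=0.0003401+0.000j on G[3,7]
V1: row V6−V2=18.2, i_V1 at 6,2
solve → V1=0.9241-15.01j, V2=-16.50-0.06307j, V3=-3.770-11.09j, V4=-0.01131-0.02090j, V5=-0.5482+1.207j, V6=1.698-0.06307j, V7=-0.5557+1.178j, V8=0.009841-0.007116j, V9=0.9224-14.96j
aux → i_V1=-0.3183-0.0008047j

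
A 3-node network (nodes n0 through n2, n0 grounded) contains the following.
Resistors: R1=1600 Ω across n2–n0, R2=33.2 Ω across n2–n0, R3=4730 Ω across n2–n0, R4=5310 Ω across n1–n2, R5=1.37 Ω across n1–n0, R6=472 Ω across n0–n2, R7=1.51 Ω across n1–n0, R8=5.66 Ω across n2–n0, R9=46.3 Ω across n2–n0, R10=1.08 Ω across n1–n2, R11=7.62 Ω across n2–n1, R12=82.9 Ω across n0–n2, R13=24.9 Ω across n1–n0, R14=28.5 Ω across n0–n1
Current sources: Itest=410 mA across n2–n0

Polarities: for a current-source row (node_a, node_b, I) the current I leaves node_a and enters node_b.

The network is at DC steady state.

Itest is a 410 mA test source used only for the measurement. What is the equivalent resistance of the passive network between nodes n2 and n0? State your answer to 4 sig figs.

Element admittances at DC:
  Y(R1) = 0.0006250 S between n2,n0
  Y(R2) = 0.03012 S between n2,n0
  Y(R3) = 0.0002114 S between n2,n0
  Y(R4) = 0.0001883 S between n1,n2
  Y(R5) = 0.7299 S between n1,n0
  Y(R6) = 0.002119 S between n0,n2
  Y(R7) = 0.6623 S between n1,n0
  Y(R8) = 0.1767 S between n2,n0
  Y(R9) = 0.02160 S between n2,n0
  Y(R10) = 0.9259 S between n1,n2
  Y(R11) = 0.1312 S between n2,n1
  Y(R12) = 0.01206 S between n0,n2
  Y(R13) = 0.04016 S between n1,n0
  Y(R14) = 0.03509 S between n0,n1
  Itest: injects 0.41 A into n0 (from n2)
Assemble and solve the 2×2 MNA system:
  V(n1)=-0.2001  V(n2)=-0.4779

R_eq = 1.166 Ω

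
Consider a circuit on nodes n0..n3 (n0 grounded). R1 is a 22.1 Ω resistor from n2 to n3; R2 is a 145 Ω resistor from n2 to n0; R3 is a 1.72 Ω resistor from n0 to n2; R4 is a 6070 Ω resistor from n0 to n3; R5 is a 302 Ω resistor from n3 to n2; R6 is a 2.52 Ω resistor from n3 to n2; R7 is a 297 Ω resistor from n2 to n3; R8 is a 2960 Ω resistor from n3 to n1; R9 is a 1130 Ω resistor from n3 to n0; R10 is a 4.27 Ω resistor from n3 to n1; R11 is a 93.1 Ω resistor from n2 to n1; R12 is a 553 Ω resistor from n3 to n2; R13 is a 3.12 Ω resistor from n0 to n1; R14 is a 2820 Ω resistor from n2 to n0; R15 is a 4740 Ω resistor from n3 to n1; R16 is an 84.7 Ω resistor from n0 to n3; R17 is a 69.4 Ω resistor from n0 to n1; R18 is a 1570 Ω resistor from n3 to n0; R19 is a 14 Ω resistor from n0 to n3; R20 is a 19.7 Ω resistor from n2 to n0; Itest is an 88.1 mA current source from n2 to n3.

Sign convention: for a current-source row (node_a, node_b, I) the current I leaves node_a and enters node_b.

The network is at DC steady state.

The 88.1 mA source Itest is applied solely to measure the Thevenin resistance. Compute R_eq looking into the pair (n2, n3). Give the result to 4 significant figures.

Element admittances at DC:
  Y(R1) = 0.04525 S between n2,n3
  Y(R2) = 0.006897 S between n2,n0
  Y(R3) = 0.5814 S between n0,n2
  Y(R4) = 0.0001647 S between n0,n3
  Y(R5) = 0.003311 S between n3,n2
  Y(R6) = 0.3968 S between n3,n2
  Y(R7) = 0.003367 S between n2,n3
  Y(R8) = 0.0003378 S between n3,n1
  Y(R9) = 0.0008850 S between n3,n0
  Y(R10) = 0.2342 S between n3,n1
  Y(R11) = 0.01074 S between n2,n1
  Y(R12) = 0.001808 S between n3,n2
  Y(R13) = 0.3205 S between n0,n1
  Y(R14) = 0.0003546 S between n2,n0
  Y(R15) = 0.0002110 S between n3,n1
  Y(R16) = 0.01181 S between n0,n3
  Y(R17) = 0.01441 S between n0,n1
  Y(R18) = 0.0006369 S between n3,n0
  Y(R19) = 0.07143 S between n0,n3
  Y(R20) = 0.05076 S between n2,n0
  Itest: injects 0.0881 A into n3 (from n2)
Assemble and solve the 3×3 MNA system:
  V(n1)=0.04223  V(n2)=-0.03621  V(n3)=0.1061

R_eq = 1.615 Ω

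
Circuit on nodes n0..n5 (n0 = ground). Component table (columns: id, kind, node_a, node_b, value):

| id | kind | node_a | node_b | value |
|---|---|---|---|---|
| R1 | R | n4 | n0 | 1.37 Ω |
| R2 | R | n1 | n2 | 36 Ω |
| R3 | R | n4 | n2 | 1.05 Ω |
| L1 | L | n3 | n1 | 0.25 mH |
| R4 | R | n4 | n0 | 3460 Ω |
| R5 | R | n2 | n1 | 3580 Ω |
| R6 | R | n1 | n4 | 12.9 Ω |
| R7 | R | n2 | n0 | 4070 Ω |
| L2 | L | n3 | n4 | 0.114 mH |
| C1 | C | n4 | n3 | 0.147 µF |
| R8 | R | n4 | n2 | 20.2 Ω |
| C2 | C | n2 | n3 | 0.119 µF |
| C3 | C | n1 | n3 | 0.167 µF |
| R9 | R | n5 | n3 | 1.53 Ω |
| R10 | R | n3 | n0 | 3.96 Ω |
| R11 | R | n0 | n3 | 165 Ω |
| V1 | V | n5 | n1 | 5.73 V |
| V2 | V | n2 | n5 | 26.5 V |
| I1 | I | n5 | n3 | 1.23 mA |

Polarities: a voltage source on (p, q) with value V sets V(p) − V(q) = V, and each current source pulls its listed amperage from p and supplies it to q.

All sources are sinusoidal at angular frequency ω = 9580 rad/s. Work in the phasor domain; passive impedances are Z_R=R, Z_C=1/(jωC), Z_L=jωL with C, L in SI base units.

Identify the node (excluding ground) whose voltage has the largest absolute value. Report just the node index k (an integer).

1

Element admittances at ω=9580 rad/s:
  Y(R1) = 0.7299+0.000j S between n4,n0
  Y(R2) = 0.02778+0.000j S between n1,n2
  Y(R3) = 0.9524+0.000j S between n4,n2
  Y(L1) = 0.000-0.4175j S between n3,n1
  Y(R4) = 0.0002890+0.000j S between n4,n0
  Y(R5) = 0.0002793+0.000j S between n2,n1
  Y(R6) = 0.07752+0.000j S between n1,n4
  Y(R7) = 0.0002457+0.000j S between n2,n0
  Y(L2) = 0.000-0.9157j S between n3,n4
  Y(C1) = 0.000+0.001408j S between n4,n3
  Y(R8) = 0.04950+0.000j S between n4,n2
  Y(C2) = 0.000+0.001140j S between n2,n3
  Y(C3) = 0.000+0.001600j S between n1,n3
  Y(R9) = 0.6536+0.000j S between n5,n3
  Y(R10) = 0.2525+0.000j S between n3,n0
  Y(R11) = 0.006061+0.000j S between n0,n3
  V1: constraint V(n5)−V(n1) = 5.73
  V2: constraint V(n2)−V(n5) = 26.5
  I1: injects 0.00123 A into n3 (from n5)
Assemble and solve the 7×7 MNA system:
  V(n1)=-21.66-4.416j  V(n2)=10.57-4.416j  V(n3)=-5.980-4.106j  V(n4)=2.114+1.455j  V(n5)=-15.93-4.416j
  i(V1)=-2.876+6.067j  i(V2)=-9.378+5.864j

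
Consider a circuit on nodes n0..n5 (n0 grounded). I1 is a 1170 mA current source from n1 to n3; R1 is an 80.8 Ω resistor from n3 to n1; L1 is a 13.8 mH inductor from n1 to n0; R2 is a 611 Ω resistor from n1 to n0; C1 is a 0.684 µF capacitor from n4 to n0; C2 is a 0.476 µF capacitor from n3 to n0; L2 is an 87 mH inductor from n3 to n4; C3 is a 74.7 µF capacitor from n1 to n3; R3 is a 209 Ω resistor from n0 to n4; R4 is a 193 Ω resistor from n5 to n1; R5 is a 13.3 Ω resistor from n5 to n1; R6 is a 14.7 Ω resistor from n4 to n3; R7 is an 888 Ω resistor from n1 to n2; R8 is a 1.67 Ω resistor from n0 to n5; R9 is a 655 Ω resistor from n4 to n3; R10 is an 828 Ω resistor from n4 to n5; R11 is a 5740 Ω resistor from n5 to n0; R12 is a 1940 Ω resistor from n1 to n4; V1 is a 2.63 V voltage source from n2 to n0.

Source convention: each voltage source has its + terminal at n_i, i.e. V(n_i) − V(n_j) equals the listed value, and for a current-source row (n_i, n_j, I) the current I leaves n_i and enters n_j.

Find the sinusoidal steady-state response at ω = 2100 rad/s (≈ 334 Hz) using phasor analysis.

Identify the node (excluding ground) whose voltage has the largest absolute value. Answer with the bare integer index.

3

Element admittances at ω=2100 rad/s:
  I1: injects 1.17 A into n3 (from n1)
  Y(R1) = 0.01238+0.000j S between n3,n1
  Y(L1) = 0.000-0.03451j S between n1,n0
  Y(R2) = 0.001637+0.000j S between n1,n0
  Y(C1) = 0.000+0.001436j S between n4,n0
  Y(C2) = 0.000+0.0009996j S between n3,n0
  Y(L2) = 0.000-0.005473j S between n3,n4
  Y(C3) = 0.000+0.1569j S between n1,n3
  Y(R3) = 0.004785+0.000j S between n0,n4
  Y(R4) = 0.005181+0.000j S between n5,n1
  Y(R5) = 0.07519+0.000j S between n5,n1
  Y(R6) = 0.06803+0.000j S between n4,n3
  Y(R7) = 0.001126+0.000j S between n1,n2
  Y(R8) = 0.5988+0.000j S between n0,n5
  Y(R9) = 0.001527+0.000j S between n4,n3
  Y(R10) = 0.001208+0.000j S between n4,n5
  Y(R11) = 0.0001742+0.000j S between n5,n0
  Y(R12) = 0.0005155+0.000j S between n1,n4
  V1: constraint V(n2)−V(n0) = 2.63
Assemble and solve the 6×6 MNA system:
  V(n1)=-0.3547+0.3285j  V(n2)=2.630+0.000j  V(n3)=0.4795-6.949j  V(n4)=0.2735-6.371j  V(n5)=-0.04141+0.02749j
  i(V1)=-0.003361+0.0003700j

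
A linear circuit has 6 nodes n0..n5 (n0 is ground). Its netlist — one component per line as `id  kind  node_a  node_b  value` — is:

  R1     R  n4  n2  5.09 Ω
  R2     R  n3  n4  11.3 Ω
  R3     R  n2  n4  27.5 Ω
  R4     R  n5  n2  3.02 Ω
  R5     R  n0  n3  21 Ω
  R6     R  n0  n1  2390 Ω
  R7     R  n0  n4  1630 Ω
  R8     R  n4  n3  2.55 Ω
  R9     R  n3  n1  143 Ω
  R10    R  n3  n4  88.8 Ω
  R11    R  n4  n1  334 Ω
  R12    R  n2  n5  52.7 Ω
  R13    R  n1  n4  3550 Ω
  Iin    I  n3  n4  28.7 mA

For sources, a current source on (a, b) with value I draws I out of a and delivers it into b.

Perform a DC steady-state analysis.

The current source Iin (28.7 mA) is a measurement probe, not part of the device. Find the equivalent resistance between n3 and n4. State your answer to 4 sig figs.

R_eq = 2.021 Ω

MNA unknowns: 5 node voltages V₁..V_5
R1: Y=0.1965 on G[4,2]
R2: Y=0.08850 on G[3,4]
R3: Y=0.03636 on G[2,4]
R4: Y=0.3311 on G[5,2]
R5: Y=0.04762 on G[0,3]
R6: Y=0.0004184 on G[0,1]
R7: Y=0.0006135 on G[0,4]
R8: Y=0.3922 on G[4,3]
R9: Y=0.006993 on G[3,1]
R10: Y=0.01126 on G[3,4]
R11: Y=0.002994 on G[4,1]
R12: Y=0.01898 on G[2,5]
R13: Y=0.0002817 on G[1,4]
Iin: z[3]−=0.0287, z[4]+=0.0287
solve → V1=0.01693, V2=0.05712, V3=-0.0008847, V4=0.05712, V5=0.05712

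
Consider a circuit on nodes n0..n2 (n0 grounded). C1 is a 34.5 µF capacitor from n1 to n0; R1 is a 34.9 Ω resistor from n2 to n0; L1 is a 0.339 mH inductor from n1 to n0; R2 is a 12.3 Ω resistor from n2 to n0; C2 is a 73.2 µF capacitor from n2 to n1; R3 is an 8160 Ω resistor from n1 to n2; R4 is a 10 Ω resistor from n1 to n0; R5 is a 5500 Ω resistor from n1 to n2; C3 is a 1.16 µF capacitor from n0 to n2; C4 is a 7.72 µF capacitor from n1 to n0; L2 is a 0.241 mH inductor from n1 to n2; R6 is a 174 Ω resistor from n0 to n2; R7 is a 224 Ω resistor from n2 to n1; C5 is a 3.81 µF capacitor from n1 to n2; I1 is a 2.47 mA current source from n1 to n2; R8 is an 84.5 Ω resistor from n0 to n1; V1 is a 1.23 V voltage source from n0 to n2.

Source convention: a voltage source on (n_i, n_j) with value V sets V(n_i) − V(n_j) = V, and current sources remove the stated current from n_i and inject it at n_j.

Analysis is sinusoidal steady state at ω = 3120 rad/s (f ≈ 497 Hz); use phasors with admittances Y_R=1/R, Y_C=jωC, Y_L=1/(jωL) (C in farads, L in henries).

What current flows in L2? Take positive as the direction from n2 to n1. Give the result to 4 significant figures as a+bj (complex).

Element admittances at ω=3120 rad/s:
  Y(C1) = 0.000+0.1076j S between n1,n0
  Y(R1) = 0.02865+0.000j S between n2,n0
  Y(L1) = 0.000-0.9455j S between n1,n0
  Y(R2) = 0.08130+0.000j S between n2,n0
  Y(C2) = 0.000+0.2284j S between n2,n1
  Y(R3) = 0.0001225+0.000j S between n1,n2
  Y(R4) = 0.1000+0.000j S between n1,n0
  Y(R5) = 0.0001818+0.000j S between n1,n2
  Y(C3) = 0.000+0.003619j S between n0,n2
  Y(C4) = 0.000+0.02409j S between n1,n0
  Y(L2) = 0.000-1.330j S between n1,n2
  Y(R6) = 0.005747+0.000j S between n0,n2
  Y(R7) = 0.004464+0.000j S between n2,n1
  Y(C5) = 0.000+0.01189j S between n1,n2
  I1: injects 0.00247 A into n2 (from n1)
  Y(R8) = 0.01183+0.000j S between n0,n1
  V1: constraint V(n0)−V(n2) = 1.23
Assemble and solve the 3×3 MNA system:
  V(n1)=-0.7018+0.03861j  V(n2)=-1.230+0.000j
  i(V1)=-0.1894+0.5709j

-0.05135+0.7025j A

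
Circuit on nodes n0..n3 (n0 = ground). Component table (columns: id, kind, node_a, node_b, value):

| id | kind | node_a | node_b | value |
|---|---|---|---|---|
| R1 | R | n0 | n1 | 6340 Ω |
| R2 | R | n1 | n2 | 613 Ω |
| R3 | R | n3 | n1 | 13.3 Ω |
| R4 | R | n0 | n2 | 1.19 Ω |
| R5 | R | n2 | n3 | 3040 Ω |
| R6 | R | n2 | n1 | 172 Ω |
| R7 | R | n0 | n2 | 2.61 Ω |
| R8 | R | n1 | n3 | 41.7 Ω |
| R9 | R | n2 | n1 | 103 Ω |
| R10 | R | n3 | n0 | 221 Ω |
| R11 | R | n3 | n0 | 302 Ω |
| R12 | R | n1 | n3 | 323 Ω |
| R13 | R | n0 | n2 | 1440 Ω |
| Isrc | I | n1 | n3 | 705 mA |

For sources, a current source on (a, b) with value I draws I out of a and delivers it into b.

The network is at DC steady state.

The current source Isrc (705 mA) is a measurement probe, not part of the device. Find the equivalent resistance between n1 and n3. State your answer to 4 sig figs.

Apply KCL at each of the 3 non-ground nodes and solve the resulting linear system.
Node n1: branches {R1, R2, R3, R6, R8, R9, R12, Isrc} → V_1 = -2.115
Node n2: branches {R2, R4, R5, R6, R7, R9, R13} → V_2 = -0.02805
Node n3: branches {R3, R5, R8, R10, R11, R12, Isrc} → V_3 = 4.425

R_eq = 9.277 Ω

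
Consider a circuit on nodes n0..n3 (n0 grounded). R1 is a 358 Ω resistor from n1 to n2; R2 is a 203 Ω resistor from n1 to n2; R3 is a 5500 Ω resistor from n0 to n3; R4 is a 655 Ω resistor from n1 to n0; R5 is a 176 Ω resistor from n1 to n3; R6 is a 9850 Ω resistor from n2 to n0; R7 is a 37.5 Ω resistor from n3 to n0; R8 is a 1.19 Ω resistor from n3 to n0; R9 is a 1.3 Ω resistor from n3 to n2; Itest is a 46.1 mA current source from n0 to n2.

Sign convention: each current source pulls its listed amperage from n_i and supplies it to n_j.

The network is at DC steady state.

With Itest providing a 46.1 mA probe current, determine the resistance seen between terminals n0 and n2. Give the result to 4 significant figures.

R_eq = 2.442 Ω

MNA unknowns: 3 node voltages V₁..V_3
R1: Y=0.002793 on G[1,2]
R2: Y=0.004926 on G[1,2]
R3: Y=0.0001818 on G[0,3]
R4: Y=0.001527 on G[1,0]
R5: Y=0.005682 on G[1,3]
R6: Y=0.0001015 on G[2,0]
R7: Y=0.02667 on G[3,0]
R8: Y=0.8403 on G[3,0]
R9: Y=0.7692 on G[3,2]
Itest: z[0]−=0.0461, z[2]+=0.0461
solve → V1=0.07839, V2=0.1126, V3=0.05301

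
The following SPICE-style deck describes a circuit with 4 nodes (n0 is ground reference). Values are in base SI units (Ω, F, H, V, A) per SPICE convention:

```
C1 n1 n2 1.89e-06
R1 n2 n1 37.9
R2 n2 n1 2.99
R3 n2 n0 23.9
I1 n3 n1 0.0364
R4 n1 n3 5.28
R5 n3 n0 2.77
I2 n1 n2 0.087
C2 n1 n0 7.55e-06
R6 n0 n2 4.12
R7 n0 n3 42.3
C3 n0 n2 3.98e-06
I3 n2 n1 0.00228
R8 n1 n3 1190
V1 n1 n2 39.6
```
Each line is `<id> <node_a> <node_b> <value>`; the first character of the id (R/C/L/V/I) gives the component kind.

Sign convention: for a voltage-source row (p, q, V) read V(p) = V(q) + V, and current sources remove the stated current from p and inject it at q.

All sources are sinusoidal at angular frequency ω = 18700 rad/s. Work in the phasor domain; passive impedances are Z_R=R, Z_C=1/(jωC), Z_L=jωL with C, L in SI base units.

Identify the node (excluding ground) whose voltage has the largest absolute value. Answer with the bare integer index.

1

Apply KCL at each of the 3 non-ground nodes and solve the resulting linear system.
Node n1: branches {C1, R1, R2, I1, R4, I2, C2, I3, R8, V1} → V_1 = 24.46-5.650j
Node n2: branches {C1, R1, R2, R3, I2, R6, C3, I3, V1} → V_2 = -15.14-5.650j
Node n3: branches {I1, R4, R5, R7, R8} → V_3 = 8.031-1.870j
Source currents: i(V1)=-18.26-4.134j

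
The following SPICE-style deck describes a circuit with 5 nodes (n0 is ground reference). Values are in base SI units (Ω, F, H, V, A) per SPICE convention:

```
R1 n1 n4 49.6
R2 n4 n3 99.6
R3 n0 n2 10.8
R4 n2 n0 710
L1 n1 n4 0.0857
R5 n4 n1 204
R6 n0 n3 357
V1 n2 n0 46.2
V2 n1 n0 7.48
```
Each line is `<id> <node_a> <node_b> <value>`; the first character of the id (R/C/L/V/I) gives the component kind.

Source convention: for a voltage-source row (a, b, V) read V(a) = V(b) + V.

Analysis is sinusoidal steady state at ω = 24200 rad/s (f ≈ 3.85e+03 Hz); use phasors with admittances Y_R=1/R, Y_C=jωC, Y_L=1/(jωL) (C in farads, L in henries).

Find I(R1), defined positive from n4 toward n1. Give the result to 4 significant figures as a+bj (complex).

Apply KCL at each of the 4 non-ground nodes and solve the resulting linear system.
Node n1: branches {R1, L1, R5, V2} → V_1 = 7.480+0.000j
Node n2: branches {R3, R4, V1} → V_2 = 46.20+0.000j
Node n3: branches {R2, R6} → V_3 = 5.379-0.008312j
Node n4: branches {R1, R2, L1, R5} → V_4 = 6.879-0.01063j
Source currents: i(V1)=-4.343+0.000j, i(V2)=-0.01507+2.328e-05j

-0.01212-0.0002143j A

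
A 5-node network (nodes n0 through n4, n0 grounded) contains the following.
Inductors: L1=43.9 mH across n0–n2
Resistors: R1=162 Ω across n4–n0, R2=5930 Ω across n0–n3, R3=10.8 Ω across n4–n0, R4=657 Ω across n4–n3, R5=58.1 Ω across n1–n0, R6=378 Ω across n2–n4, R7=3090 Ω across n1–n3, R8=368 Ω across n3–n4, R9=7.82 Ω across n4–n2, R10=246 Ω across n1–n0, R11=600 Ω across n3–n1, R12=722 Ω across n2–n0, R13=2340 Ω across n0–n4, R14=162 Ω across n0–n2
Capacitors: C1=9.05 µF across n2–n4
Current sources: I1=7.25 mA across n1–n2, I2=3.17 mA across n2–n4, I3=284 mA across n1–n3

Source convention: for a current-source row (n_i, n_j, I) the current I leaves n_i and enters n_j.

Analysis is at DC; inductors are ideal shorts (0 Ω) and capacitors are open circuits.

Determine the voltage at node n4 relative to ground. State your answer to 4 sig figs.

Element admittances at DC:
  L1: short n0↔n2 (DC inductor)
  Y(R1) = 0.006173 S between n4,n0
  Y(R2) = 0.0001686 S between n0,n3
  Y(R3) = 0.09259 S between n4,n0
  Y(R4) = 0.001522 S between n4,n3
  Y(R5) = 0.01721 S between n1,n0
  Y(C1) = 0.000 S between n2,n4
  Y(R6) = 0.002646 S between n2,n4
  Y(R7) = 0.0003236 S between n1,n3
  I1: injects 0.00725 A into n2 (from n1)
  Y(R8) = 0.002717 S between n3,n4
  Y(R9) = 0.1279 S between n4,n2
  Y(R10) = 0.004065 S between n1,n0
  Y(R11) = 0.001667 S between n3,n1
  Y(R12) = 0.001385 S between n2,n0
  Y(R13) = 0.0004274 S between n0,n4
  I2: injects 0.00317 A into n4 (from n2)
  Y(R14) = 0.006173 S between n0,n2
  I3: injects 0.284 A into n3 (from n1)
Assemble and solve the 5×5 MNA system:
  V(n1)=-8.914  V(n2)=0.000  V(n3)=42.13  V(n4)=0.7769
  i(L1)=-0.1055

0.7769 V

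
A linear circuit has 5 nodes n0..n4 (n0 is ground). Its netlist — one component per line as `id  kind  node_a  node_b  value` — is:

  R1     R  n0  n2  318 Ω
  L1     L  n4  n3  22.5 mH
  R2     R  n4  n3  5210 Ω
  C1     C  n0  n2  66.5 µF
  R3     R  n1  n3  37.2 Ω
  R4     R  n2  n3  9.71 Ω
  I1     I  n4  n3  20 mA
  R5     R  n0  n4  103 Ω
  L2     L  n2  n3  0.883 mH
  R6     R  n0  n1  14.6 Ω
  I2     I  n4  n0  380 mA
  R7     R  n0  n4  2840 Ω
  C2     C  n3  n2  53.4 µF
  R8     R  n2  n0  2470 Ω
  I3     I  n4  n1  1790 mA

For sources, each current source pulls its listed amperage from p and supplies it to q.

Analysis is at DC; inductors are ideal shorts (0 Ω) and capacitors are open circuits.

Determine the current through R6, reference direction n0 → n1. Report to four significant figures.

-0.3087 A

Apply KCL at each of the 4 non-ground nodes and solve the resulting linear system.
Node n1: branches {R3, R6, I3} → V_1 = 4.507
Node n2: branches {R1, C1, R4, L2, C2, R8} → V_2 = -50.60
Node n3: branches {L1, R2, R3, R4, I1, L2, C2} → V_3 = -50.60
Node n4: branches {L1, R2, I1, R5, I2, R7, I3} → V_4 = -50.60
Source currents: i(L1)=-1.681, i(L2)=0.1796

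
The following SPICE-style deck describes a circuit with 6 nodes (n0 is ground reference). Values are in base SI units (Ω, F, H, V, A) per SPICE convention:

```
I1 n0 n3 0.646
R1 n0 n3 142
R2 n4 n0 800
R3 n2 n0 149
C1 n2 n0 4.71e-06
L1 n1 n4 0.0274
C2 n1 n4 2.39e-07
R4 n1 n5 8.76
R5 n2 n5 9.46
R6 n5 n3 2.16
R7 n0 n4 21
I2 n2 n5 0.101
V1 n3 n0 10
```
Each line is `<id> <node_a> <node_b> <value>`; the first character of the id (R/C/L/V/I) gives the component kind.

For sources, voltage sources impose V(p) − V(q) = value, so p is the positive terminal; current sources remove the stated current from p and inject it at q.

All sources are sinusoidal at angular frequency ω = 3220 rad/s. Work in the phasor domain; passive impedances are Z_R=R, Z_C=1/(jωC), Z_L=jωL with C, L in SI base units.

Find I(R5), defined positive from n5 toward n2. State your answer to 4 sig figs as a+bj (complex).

0.1730+0.1159j A

Element admittances at ω=3220 rad/s:
  I1: injects 0.646 A into n3 (from n0)
  Y(R1) = 0.007042+0.000j S between n0,n3
  Y(R2) = 0.001250+0.000j S between n4,n0
  Y(R3) = 0.006711+0.000j S between n2,n0
  Y(C1) = 0.000+0.01517j S between n2,n0
  Y(L1) = 0.000-0.01133j S between n1,n4
  Y(C2) = 0.000+0.0007696j S between n1,n4
  Y(R4) = 0.1142+0.000j S between n1,n5
  Y(R5) = 0.1057+0.000j S between n2,n5
  Y(R6) = 0.4630+0.000j S between n5,n3
  Y(R7) = 0.04762+0.000j S between n0,n4
  I2: injects 0.101 A into n5 (from n2)
  V1: constraint V(n3)−V(n0) = 10
Assemble and solve the 6×6 MNA system:
  V(n1)=9.531+0.7816j  V(n2)=8.146-1.142j  V(n3)=10.00+0.000j  V(n4)=0.5870-1.934j  V(n5)=9.783-0.04619j
  i(V1)=0.4749-0.02138j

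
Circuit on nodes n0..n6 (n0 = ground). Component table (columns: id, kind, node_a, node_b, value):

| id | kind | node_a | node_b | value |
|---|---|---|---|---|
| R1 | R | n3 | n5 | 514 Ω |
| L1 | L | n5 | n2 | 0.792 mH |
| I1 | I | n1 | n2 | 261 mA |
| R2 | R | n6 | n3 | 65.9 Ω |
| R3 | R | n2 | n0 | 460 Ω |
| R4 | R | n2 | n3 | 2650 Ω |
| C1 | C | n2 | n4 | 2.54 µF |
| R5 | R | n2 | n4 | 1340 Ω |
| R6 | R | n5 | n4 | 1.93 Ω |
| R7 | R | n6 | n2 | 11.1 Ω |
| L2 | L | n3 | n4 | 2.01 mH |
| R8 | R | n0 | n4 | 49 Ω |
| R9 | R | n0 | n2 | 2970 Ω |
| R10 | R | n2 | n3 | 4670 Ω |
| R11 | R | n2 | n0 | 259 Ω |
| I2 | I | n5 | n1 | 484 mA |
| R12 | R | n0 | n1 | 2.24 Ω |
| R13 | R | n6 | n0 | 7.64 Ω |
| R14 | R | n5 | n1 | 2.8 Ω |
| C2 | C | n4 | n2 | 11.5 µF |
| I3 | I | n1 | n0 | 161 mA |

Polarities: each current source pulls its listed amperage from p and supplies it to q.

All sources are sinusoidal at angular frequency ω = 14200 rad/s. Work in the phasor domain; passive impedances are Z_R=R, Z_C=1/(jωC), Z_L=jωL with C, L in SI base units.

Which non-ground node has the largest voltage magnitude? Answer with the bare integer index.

Element admittances at ω=14200 rad/s:
  Y(R1) = 0.001946+0.000j S between n3,n5
  Y(L1) = 0.000-0.08892j S between n5,n2
  I1: injects 0.261 A into n2 (from n1)
  Y(R2) = 0.01517+0.000j S between n6,n3
  Y(R3) = 0.002174+0.000j S between n2,n0
  Y(R4) = 0.0003774+0.000j S between n2,n3
  Y(C1) = 0.000+0.03607j S between n2,n4
  Y(R5) = 0.0007463+0.000j S between n2,n4
  Y(R6) = 0.5181+0.000j S between n5,n4
  Y(R7) = 0.09009+0.000j S between n6,n2
  Y(L2) = 0.000-0.03504j S between n3,n4
  Y(R8) = 0.02041+0.000j S between n0,n4
  Y(R9) = 0.0003367+0.000j S between n0,n2
  Y(R10) = 0.0002141+0.000j S between n2,n3
  Y(R11) = 0.003861+0.000j S between n2,n0
  I2: injects 0.484 A into n1 (from n5)
  Y(R12) = 0.4464+0.000j S between n0,n1
  Y(R13) = 0.1309+0.000j S between n6,n0
  Y(R14) = 0.3571+0.000j S between n5,n1
  Y(C2) = 0.000+0.1633j S between n4,n2
  I3: injects 0.161 A into n0 (from n1)
Assemble and solve the 6×6 MNA system:
  V(n1)=-0.4269+0.09223j  V(n2)=0.6957-1.046j  V(n3)=0.01564+0.6556j  V(n4)=-0.4766+0.5993j  V(n5)=-1.134+0.2075j  V(n6)=0.2664-0.3571j

2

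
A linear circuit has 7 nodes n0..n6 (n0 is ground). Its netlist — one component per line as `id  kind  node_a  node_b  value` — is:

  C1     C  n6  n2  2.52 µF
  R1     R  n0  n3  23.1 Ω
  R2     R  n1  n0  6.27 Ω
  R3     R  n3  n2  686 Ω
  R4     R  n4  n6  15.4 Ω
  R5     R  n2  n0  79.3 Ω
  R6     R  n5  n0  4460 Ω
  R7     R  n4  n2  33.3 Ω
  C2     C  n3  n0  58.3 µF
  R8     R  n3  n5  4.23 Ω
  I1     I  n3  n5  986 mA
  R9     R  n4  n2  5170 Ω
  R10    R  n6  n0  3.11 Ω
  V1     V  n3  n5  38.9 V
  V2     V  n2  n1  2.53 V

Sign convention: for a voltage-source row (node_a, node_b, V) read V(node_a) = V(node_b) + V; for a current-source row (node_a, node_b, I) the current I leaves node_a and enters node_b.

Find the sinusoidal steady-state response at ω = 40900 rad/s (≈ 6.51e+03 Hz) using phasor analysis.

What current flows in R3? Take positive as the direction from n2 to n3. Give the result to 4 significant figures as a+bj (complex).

MNA unknowns: 6 node voltages V₁..V_6 plus 2 source currents (V1, V2)
C1: Y=0.000+0.1031j on G[6,2]
R1: Y=0.04329+0.000j on G[0,3]
R2: Y=0.1595+0.000j on G[1,0]
R3: Y=0.001458+0.000j on G[3,2]
R4: Y=0.06494+0.000j on G[4,6]
R5: Y=0.01261+0.000j on G[2,0]
R6: Y=0.0002242+0.000j on G[5,0]
R7: Y=0.03003+0.000j on G[4,2]
C2: Y=0.000+2.384j on G[3,0]
R8: Y=0.2364+0.000j on G[3,5]
I1: z[3]−=0.986, z[5]+=0.986
R9: Y=0.0001934+0.000j on G[4,2]
R10: Y=0.3215+0.000j on G[6,0]
V1: row V3−V5=38.9, i_V1 at 3,5
V2: row V2−V1=2.53, i_V2 at 2,1
solve → V1=-0.9160-0.6176j, V2=1.614-0.6176j, V3=-0.0002899-0.004650j, V4=0.7745+0.03131j, V5=-38.90-0.004650j, V6=0.3837+0.3334j
aux → i_V1=-10.19-1.043e-06j, i_V2=-0.1461-0.09850j

0.002353-0.0008935j A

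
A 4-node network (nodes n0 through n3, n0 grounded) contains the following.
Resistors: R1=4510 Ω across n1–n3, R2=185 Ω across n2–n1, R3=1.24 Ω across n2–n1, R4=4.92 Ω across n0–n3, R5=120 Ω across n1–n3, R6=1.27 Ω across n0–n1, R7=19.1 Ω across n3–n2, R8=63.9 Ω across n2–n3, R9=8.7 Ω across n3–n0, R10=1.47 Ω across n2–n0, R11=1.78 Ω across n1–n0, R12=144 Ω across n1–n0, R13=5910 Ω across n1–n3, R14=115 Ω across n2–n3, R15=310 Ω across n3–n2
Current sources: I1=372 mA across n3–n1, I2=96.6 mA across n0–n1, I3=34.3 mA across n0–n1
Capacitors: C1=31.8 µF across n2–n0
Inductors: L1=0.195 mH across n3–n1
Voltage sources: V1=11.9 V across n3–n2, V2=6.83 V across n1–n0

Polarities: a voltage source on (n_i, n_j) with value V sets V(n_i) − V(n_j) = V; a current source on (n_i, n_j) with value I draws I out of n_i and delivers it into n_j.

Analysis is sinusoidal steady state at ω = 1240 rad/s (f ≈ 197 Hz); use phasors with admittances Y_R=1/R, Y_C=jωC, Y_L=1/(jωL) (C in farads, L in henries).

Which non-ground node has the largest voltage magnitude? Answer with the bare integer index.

Element admittances at ω=1240 rad/s:
  Y(R1) = 0.0002217+0.000j S between n1,n3
  Y(R2) = 0.005405+0.000j S between n2,n1
  Y(R3) = 0.8065+0.000j S between n2,n1
  Y(R4) = 0.2033+0.000j S between n0,n3
  Y(R5) = 0.008333+0.000j S between n1,n3
  Y(R6) = 0.7874+0.000j S between n0,n1
  I1: injects 0.372 A into n1 (from n3)
  Y(R7) = 0.05236+0.000j S between n3,n2
  I2: injects 0.0966 A into n1 (from n0)
  Y(C1) = 0.000+0.03943j S between n2,n0
  Y(L1) = 0.000-4.136j S between n3,n1
  I3: injects 0.0343 A into n1 (from n0)
  Y(R8) = 0.01565+0.000j S between n2,n3
  Y(R9) = 0.1149+0.000j S between n3,n0
  Y(R10) = 0.6803+0.000j S between n2,n0
  Y(R11) = 0.5618+0.000j S between n1,n0
  Y(R12) = 0.006944+0.000j S between n1,n0
  Y(R13) = 0.0001692+0.000j S between n1,n3
  Y(R14) = 0.008696+0.000j S between n2,n3
  Y(R15) = 0.003226+0.000j S between n3,n2
  V1: constraint V(n3)−V(n2) = 11.9
  V2: constraint V(n1)−V(n0) = 6.83
Assemble and solve the 5×5 MNA system:
  V(n1)=6.830+0.000j  V(n2)=-4.154+2.172j  V(n3)=7.746+2.172j
  i(V1)=-12.78+3.078j  i(V2)=-8.685-2.005j

3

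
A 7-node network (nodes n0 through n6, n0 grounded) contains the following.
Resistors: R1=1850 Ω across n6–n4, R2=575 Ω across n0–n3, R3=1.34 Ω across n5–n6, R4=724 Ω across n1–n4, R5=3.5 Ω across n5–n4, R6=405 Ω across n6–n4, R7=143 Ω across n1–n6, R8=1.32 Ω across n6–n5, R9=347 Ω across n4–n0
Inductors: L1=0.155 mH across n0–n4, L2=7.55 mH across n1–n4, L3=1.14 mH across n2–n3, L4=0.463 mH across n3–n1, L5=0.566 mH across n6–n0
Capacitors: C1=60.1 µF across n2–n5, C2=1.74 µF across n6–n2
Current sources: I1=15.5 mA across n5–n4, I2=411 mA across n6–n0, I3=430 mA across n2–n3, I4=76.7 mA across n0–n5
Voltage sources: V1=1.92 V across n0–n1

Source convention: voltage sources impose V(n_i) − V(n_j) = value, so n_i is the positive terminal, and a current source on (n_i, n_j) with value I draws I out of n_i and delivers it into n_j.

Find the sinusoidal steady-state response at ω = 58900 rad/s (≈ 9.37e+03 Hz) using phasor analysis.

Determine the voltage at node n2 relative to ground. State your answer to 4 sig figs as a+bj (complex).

Element admittances at ω=58900 rad/s:
  Y(R1) = 0.0005405+0.000j S between n6,n4
  Y(L1) = 0.000-0.1095j S between n0,n4
  Y(R2) = 0.001739+0.000j S between n0,n3
  Y(C1) = 0.000+3.540j S between n2,n5
  I1: injects 0.0155 A into n4 (from n5)
  Y(L2) = 0.000-0.002249j S between n1,n4
  Y(R3) = 0.7463+0.000j S between n5,n6
  Y(R4) = 0.001381+0.000j S between n1,n4
  I2: injects 0.411 A into n0 (from n6)
  Y(R5) = 0.2857+0.000j S between n5,n4
  Y(R6) = 0.002469+0.000j S between n6,n4
  I3: injects 0.43 A into n3 (from n2)
  Y(R7) = 0.006993+0.000j S between n1,n6
  Y(L3) = 0.000-0.01489j S between n2,n3
  Y(L4) = 0.000-0.03667j S between n3,n1
  Y(L5) = 0.000-0.03000j S between n6,n0
  I4: injects 0.0767 A into n5 (from n0)
  Y(R8) = 0.7576+0.000j S between n6,n5
  Y(R9) = 0.002882+0.000j S between n4,n0
  Y(C2) = 0.000+0.1025j S between n6,n2
  V1: constraint V(n0)−V(n1) = 1.92
Assemble and solve the 7×7 MNA system:
  V(n1)=-1.920+0.000j  V(n2)=-1.644-4.216j  V(n3)=-1.598+7.176j  V(n4)=0.02939-4.199j  V(n5)=-1.638-4.287j  V(n6)=-1.828-4.291j
  i(V1)=-0.2570+0.05199j

-1.644-4.216j V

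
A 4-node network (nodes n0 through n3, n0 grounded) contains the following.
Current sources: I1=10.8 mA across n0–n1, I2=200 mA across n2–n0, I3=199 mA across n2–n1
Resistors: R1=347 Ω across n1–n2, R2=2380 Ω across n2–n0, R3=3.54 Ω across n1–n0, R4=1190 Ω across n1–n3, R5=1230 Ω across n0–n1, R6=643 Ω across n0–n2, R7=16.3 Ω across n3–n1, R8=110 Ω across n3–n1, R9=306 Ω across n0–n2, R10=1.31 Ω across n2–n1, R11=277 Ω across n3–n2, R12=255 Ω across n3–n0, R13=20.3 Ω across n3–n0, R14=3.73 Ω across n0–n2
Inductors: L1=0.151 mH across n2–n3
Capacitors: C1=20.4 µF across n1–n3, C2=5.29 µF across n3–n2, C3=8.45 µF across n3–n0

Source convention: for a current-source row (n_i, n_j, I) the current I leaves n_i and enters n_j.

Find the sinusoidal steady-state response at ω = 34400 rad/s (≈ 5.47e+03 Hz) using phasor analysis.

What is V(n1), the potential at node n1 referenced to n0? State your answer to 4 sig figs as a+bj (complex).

-0.1408+0.05570j V

Element admittances at ω=34400 rad/s:
  I1: injects 0.0108 A into n1 (from n0)
  Y(R1) = 0.002882+0.000j S between n1,n2
  Y(R2) = 0.0004202+0.000j S between n2,n0
  Y(L1) = 0.000-0.1925j S between n2,n3
  Y(C1) = 0.000+0.7018j S between n1,n3
  Y(R3) = 0.2825+0.000j S between n1,n0
  Y(R4) = 0.0008403+0.000j S between n1,n3
  Y(R5) = 0.0008130+0.000j S between n0,n1
  Y(C2) = 0.000+0.1820j S between n3,n2
  Y(R6) = 0.001555+0.000j S between n0,n2
  Y(R7) = 0.06135+0.000j S between n3,n1
  Y(R8) = 0.009091+0.000j S between n3,n1
  I2: injects 0.2 A into n0 (from n2)
  Y(C3) = 0.000+0.2907j S between n3,n0
  Y(R9) = 0.003268+0.000j S between n0,n2
  Y(R10) = 0.7634+0.000j S between n2,n1
  Y(R11) = 0.003610+0.000j S between n3,n2
  Y(R12) = 0.003922+0.000j S between n3,n0
  Y(R13) = 0.04926+0.000j S between n3,n0
  Y(R14) = 0.2681+0.000j S between n0,n2
  I3: injects 0.199 A into n1 (from n2)
Assemble and solve the 3×3 MNA system:
  V(n1)=-0.1408+0.05570j  V(n2)=-0.4862+0.03711j  V(n3)=-0.09629+0.03886j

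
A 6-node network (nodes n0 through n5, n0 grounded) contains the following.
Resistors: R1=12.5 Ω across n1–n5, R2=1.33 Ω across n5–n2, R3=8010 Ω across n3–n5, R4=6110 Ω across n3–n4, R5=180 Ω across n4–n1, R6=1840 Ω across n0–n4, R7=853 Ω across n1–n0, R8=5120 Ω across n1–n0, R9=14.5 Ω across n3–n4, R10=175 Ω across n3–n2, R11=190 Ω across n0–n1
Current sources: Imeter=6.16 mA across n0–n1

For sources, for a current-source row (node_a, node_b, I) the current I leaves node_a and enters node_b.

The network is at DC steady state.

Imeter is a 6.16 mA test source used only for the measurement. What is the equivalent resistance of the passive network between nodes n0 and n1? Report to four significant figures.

R_eq = 139.9 Ω

Apply KCL at each of the 5 non-ground nodes and solve the resulting linear system.
Node n1: branches {R1, R5, R7, R8, R11, Imeter} → V_1 = 0.8618
Node n2: branches {R2, R10} → V_2 = 0.8589
Node n3: branches {R3, R4, R9, R10} → V_3 = 0.8227
Node n4: branches {R4, R5, R6, R9} → V_4 = 0.8197
Node n5: branches {R1, R2, R3} → V_5 = 0.8592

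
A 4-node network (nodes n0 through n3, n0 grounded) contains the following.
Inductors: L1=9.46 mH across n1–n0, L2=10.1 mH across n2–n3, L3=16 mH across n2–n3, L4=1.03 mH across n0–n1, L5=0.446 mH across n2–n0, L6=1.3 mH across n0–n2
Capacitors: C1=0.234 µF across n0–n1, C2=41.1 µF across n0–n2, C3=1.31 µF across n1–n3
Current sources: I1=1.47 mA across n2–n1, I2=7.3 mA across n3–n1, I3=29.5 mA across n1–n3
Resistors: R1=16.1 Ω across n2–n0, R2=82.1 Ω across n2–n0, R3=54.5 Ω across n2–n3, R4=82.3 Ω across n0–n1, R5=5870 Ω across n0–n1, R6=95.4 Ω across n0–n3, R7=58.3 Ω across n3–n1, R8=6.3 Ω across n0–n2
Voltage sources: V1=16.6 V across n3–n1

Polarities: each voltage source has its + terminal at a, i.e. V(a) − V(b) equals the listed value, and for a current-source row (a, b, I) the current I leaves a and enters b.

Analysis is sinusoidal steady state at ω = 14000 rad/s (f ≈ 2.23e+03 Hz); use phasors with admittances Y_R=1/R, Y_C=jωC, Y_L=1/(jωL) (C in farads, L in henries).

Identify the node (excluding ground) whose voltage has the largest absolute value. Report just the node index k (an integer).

3

Apply KCL at each of the 3 non-ground nodes and solve the resulting linear system.
Node n1: branches {L1, C1, I1, I2, R4, C3, R5, I3, R7, L4, V1} → V_1 = -3.969-3.805j
Node n2: branches {C2, I1, L2, R1, R2, R3, L3, L5, L6, R8} → V_2 = -0.1532-0.6449j
Node n3: branches {L2, I2, R3, C3, R6, I3, L3, R7, V1} → V_3 = 12.63-3.805j
Source currents: i(V1)=-0.5930-0.05910j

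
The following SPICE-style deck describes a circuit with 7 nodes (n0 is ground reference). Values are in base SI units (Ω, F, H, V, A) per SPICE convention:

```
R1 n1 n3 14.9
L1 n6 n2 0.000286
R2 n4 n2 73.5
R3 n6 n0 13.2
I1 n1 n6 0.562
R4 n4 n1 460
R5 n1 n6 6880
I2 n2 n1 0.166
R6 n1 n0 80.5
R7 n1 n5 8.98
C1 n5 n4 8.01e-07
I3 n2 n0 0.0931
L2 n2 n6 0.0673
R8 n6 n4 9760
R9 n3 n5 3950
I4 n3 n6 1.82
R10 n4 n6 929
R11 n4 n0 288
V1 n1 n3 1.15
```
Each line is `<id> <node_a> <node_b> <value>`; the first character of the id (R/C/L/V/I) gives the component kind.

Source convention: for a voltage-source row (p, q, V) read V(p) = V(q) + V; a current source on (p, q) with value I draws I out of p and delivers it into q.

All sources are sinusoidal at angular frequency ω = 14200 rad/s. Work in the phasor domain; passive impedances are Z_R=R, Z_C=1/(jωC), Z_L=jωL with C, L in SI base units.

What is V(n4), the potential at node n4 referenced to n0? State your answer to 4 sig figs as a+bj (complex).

-38.46-31.77j V

Apply KCL at each of the 6 non-ground nodes and solve the resulting linear system.
Node n1: branches {R1, I1, R4, R5, I2, R6, R7, V1} → V_1 = -99.13+36.30j
Node n2: branches {L1, R2, I2, I3, L2} → V_2 = 18.06-8.655j
Node n3: branches {R1, R9, I4, V1} → V_3 = -100.3+36.30j
Node n4: branches {R2, R4, C1, R8, R10, R11} → V_4 = -38.46-31.77j
Node n5: branches {R7, C1, R9} → V_5 = -91.64+41.72j
Node n6: branches {L1, R3, I1, R5, L2, R8, I4, R10} → V_6 = 16.79-4.497j
Source currents: i(V1)=1.741-0.001372j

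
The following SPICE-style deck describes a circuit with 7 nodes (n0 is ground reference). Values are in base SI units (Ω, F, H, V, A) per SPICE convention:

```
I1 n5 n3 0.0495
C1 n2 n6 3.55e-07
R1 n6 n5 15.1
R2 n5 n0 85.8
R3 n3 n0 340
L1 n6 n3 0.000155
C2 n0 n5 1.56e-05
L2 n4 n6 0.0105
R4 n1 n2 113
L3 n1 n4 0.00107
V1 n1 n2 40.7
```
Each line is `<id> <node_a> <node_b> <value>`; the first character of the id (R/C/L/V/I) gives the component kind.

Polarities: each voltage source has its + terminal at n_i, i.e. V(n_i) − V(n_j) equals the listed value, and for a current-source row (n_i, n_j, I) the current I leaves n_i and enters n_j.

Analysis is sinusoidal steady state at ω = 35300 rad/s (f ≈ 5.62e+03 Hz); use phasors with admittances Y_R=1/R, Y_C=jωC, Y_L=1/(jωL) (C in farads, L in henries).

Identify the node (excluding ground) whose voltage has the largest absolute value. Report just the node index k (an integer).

Element admittances at ω=35300 rad/s:
  I1: injects 0.0495 A into n3 (from n5)
  Y(C1) = 0.000+0.01253j S between n2,n6
  Y(R1) = 0.06623+0.000j S between n6,n5
  Y(R2) = 0.01166+0.000j S between n5,n0
  Y(R3) = 0.002941+0.000j S between n3,n0
  Y(L1) = 0.000-0.1828j S between n6,n3
  Y(C2) = 0.000+0.5507j S between n0,n5
  Y(L2) = 0.000-0.002698j S between n4,n6
  Y(R4) = 0.008850+0.000j S between n1,n2
  Y(L3) = 0.000-0.02648j S between n1,n4
  V1: constraint V(n1)−V(n2) = 40.7
Assemble and solve the 7×7 MNA system:
  V(n1)=51.30-0.007382j  V(n2)=10.60-0.007382j  V(n3)=0.7182+0.2519j  V(n4)=46.62-0.007382j  V(n5)=-0.001426+0.003806j  V(n6)=0.7141-0.007382j
  i(V1)=-0.3602+0.1239j

1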